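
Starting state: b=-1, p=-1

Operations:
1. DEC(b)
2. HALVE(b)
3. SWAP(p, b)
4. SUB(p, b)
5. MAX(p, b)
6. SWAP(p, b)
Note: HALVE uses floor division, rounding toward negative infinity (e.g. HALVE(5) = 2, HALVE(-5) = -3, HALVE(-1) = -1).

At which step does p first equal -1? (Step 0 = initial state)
Step 0

Tracing p:
Initial: p = -1 ← first occurrence
After step 1: p = -1
After step 2: p = -1
After step 3: p = -1
After step 4: p = 0
After step 5: p = 0
After step 6: p = -1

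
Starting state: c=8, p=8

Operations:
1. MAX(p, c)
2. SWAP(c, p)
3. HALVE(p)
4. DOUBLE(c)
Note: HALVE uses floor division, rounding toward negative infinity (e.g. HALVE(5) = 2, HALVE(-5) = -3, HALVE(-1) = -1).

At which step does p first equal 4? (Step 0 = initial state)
Step 3

Tracing p:
Initial: p = 8
After step 1: p = 8
After step 2: p = 8
After step 3: p = 4 ← first occurrence
After step 4: p = 4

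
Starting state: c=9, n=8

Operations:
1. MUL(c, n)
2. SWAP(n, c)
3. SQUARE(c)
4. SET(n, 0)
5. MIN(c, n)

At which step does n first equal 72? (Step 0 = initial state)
Step 2

Tracing n:
Initial: n = 8
After step 1: n = 8
After step 2: n = 72 ← first occurrence
After step 3: n = 72
After step 4: n = 0
After step 5: n = 0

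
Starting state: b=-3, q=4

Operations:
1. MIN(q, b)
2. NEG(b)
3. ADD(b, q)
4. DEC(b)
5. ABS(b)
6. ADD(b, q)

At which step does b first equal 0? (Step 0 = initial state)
Step 3

Tracing b:
Initial: b = -3
After step 1: b = -3
After step 2: b = 3
After step 3: b = 0 ← first occurrence
After step 4: b = -1
After step 5: b = 1
After step 6: b = -2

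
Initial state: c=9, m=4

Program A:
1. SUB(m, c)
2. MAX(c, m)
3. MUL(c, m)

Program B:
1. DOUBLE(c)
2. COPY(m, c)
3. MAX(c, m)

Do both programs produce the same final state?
No

Program A final state: c=-45, m=-5
Program B final state: c=18, m=18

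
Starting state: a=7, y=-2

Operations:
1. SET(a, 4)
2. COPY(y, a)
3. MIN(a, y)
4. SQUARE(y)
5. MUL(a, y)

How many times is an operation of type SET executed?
1

Counting SET operations:
Step 1: SET(a, 4) ← SET
Total: 1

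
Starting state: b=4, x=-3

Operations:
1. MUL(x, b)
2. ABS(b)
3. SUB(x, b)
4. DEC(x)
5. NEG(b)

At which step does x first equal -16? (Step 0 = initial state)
Step 3

Tracing x:
Initial: x = -3
After step 1: x = -12
After step 2: x = -12
After step 3: x = -16 ← first occurrence
After step 4: x = -17
After step 5: x = -17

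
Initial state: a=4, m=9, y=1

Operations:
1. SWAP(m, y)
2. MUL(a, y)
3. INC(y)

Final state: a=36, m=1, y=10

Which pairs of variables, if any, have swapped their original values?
None

Comparing initial and final values:
a: 4 → 36
m: 9 → 1
y: 1 → 10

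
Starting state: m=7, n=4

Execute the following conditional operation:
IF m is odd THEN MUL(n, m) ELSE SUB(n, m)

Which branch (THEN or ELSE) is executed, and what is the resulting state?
Branch: THEN, Final state: m=7, n=28

Evaluating condition: m is odd
Condition is True, so THEN branch executes
After MUL(n, m): m=7, n=28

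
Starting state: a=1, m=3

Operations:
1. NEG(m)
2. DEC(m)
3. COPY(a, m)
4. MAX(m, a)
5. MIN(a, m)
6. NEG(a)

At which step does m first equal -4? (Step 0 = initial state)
Step 2

Tracing m:
Initial: m = 3
After step 1: m = -3
After step 2: m = -4 ← first occurrence
After step 3: m = -4
After step 4: m = -4
After step 5: m = -4
After step 6: m = -4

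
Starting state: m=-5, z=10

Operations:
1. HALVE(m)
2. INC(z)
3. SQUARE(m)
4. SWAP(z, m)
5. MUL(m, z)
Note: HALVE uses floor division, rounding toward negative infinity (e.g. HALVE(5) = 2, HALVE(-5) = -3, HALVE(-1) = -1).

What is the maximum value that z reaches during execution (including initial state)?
11

Values of z at each step:
Initial: z = 10
After step 1: z = 10
After step 2: z = 11 ← maximum
After step 3: z = 11
After step 4: z = 9
After step 5: z = 9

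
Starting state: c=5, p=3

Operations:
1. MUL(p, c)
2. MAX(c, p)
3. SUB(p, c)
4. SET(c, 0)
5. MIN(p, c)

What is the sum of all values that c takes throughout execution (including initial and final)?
40

Values of c at each step:
Initial: c = 5
After step 1: c = 5
After step 2: c = 15
After step 3: c = 15
After step 4: c = 0
After step 5: c = 0
Sum = 5 + 5 + 15 + 15 + 0 + 0 = 40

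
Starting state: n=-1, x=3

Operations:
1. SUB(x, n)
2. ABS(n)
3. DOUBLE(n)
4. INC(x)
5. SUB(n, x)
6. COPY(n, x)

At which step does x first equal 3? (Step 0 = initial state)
Step 0

Tracing x:
Initial: x = 3 ← first occurrence
After step 1: x = 4
After step 2: x = 4
After step 3: x = 4
After step 4: x = 5
After step 5: x = 5
After step 6: x = 5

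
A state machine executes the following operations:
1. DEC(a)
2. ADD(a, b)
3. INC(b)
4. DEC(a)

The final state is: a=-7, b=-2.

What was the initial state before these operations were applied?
a=-2, b=-3

Working backwards:
Final state: a=-7, b=-2
Before step 4 (DEC(a)): a=-6, b=-2
Before step 3 (INC(b)): a=-6, b=-3
Before step 2 (ADD(a, b)): a=-3, b=-3
Before step 1 (DEC(a)): a=-2, b=-3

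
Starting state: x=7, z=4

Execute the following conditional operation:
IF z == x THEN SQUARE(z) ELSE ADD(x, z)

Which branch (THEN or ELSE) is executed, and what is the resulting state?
Branch: ELSE, Final state: x=11, z=4

Evaluating condition: z == x
z = 4, x = 7
Condition is False, so ELSE branch executes
After ADD(x, z): x=11, z=4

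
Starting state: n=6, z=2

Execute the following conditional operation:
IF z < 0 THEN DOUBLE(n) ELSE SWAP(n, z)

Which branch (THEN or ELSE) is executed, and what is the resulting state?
Branch: ELSE, Final state: n=2, z=6

Evaluating condition: z < 0
z = 2
Condition is False, so ELSE branch executes
After SWAP(n, z): n=2, z=6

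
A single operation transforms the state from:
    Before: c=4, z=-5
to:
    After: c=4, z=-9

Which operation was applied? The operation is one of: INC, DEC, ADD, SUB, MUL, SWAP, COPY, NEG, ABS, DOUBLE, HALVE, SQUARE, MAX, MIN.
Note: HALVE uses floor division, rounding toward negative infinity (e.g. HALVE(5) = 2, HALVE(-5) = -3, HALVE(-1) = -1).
SUB(z, c)

Analyzing the change:
Before: c=4, z=-5
After: c=4, z=-9
Variable z changed from -5 to -9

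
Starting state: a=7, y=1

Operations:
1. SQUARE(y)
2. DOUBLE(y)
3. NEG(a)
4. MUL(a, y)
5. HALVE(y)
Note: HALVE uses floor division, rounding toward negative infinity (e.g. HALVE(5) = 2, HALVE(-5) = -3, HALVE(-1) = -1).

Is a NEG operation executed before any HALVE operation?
Yes

First NEG: step 3
First HALVE: step 5
Since 3 < 5, NEG comes first.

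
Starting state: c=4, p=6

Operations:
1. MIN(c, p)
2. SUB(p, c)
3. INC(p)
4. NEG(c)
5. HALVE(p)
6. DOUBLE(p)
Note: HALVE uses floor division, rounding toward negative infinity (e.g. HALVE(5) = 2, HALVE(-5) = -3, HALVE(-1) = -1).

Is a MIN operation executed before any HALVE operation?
Yes

First MIN: step 1
First HALVE: step 5
Since 1 < 5, MIN comes first.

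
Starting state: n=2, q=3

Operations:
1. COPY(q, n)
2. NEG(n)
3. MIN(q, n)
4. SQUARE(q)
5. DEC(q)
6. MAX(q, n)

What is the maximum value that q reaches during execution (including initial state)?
4

Values of q at each step:
Initial: q = 3
After step 1: q = 2
After step 2: q = 2
After step 3: q = -2
After step 4: q = 4 ← maximum
After step 5: q = 3
After step 6: q = 3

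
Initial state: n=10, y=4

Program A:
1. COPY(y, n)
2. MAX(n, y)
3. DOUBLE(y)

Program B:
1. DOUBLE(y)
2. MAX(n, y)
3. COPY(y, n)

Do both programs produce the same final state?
No

Program A final state: n=10, y=20
Program B final state: n=10, y=10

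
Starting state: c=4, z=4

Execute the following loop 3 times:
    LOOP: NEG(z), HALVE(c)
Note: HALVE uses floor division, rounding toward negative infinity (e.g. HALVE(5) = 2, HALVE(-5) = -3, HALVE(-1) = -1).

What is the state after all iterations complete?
c=0, z=-4

Iteration trace:
Start: c=4, z=4
After iteration 1: c=2, z=-4
After iteration 2: c=1, z=4
After iteration 3: c=0, z=-4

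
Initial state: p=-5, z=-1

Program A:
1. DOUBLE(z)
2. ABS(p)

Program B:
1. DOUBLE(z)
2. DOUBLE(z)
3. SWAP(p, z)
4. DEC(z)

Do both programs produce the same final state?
No

Program A final state: p=5, z=-2
Program B final state: p=-4, z=-6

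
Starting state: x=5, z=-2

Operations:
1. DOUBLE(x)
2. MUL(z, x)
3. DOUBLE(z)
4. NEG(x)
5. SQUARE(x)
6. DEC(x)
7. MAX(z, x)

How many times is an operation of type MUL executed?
1

Counting MUL operations:
Step 2: MUL(z, x) ← MUL
Total: 1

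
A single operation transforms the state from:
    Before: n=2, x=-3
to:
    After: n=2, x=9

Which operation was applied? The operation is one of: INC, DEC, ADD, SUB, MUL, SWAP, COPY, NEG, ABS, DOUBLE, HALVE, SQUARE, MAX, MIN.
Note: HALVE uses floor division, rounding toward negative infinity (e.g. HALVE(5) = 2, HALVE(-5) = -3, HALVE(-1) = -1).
SQUARE(x)

Analyzing the change:
Before: n=2, x=-3
After: n=2, x=9
Variable x changed from -3 to 9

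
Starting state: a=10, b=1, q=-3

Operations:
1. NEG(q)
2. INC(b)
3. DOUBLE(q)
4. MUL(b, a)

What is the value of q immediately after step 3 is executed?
q = 6

Tracing q through execution:
Initial: q = -3
After step 1 (NEG(q)): q = 3
After step 2 (INC(b)): q = 3
After step 3 (DOUBLE(q)): q = 6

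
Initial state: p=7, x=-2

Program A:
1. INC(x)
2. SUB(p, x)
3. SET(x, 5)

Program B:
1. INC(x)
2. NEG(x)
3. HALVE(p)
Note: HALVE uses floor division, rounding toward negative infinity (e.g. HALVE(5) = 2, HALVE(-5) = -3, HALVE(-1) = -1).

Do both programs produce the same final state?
No

Program A final state: p=8, x=5
Program B final state: p=3, x=1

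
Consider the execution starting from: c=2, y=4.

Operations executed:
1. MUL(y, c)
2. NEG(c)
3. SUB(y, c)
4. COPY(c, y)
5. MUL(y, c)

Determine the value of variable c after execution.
c = 10

Tracing execution:
Step 1: MUL(y, c) → c = 2
Step 2: NEG(c) → c = -2
Step 3: SUB(y, c) → c = -2
Step 4: COPY(c, y) → c = 10
Step 5: MUL(y, c) → c = 10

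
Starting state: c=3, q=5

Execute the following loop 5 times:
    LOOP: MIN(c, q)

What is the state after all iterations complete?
c=3, q=5

Iteration trace:
Start: c=3, q=5
After iteration 1: c=3, q=5
After iteration 2: c=3, q=5
After iteration 3: c=3, q=5
After iteration 4: c=3, q=5
After iteration 5: c=3, q=5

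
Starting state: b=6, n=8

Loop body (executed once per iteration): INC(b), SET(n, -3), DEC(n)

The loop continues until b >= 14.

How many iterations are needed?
8

Tracing iterations:
Initial: b=6, n=8
After iteration 1: b=7, n=-4
After iteration 2: b=8, n=-4
After iteration 3: b=9, n=-4
After iteration 4: b=10, n=-4
After iteration 5: b=11, n=-4
After iteration 6: b=12, n=-4
After iteration 7: b=13, n=-4
After iteration 8: b=14, n=-4
b >= 14 now holds, so the loop exits after 8 iterations.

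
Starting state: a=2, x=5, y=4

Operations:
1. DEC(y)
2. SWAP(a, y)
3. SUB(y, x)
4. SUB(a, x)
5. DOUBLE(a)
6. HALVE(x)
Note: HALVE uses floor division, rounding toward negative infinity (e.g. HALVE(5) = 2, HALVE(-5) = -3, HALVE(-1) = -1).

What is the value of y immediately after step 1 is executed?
y = 3

Tracing y through execution:
Initial: y = 4
After step 1 (DEC(y)): y = 3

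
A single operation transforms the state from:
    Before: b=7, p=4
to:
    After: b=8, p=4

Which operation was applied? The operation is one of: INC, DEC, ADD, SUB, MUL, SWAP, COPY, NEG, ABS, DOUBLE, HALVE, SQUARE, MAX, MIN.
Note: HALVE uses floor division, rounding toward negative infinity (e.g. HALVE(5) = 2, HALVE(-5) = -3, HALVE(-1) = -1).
INC(b)

Analyzing the change:
Before: b=7, p=4
After: b=8, p=4
Variable b changed from 7 to 8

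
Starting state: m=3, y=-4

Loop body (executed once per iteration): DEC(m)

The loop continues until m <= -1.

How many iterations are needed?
4

Tracing iterations:
Initial: m=3, y=-4
After iteration 1: m=2, y=-4
After iteration 2: m=1, y=-4
After iteration 3: m=0, y=-4
After iteration 4: m=-1, y=-4
m <= -1 now holds, so the loop exits after 4 iterations.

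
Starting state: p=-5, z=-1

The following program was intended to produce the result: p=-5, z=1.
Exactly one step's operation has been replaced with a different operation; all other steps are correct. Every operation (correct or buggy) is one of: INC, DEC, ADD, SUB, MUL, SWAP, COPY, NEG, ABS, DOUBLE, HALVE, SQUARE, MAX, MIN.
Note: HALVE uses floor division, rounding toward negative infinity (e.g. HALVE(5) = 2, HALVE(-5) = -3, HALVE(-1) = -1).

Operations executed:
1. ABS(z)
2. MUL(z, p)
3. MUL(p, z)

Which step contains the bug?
Step 2

Trace with buggy code:
Initial: p=-5, z=-1
After step 1: p=-5, z=1
After step 2: p=-5, z=-5
After step 3: p=25, z=-5
Actual final p=25, z=-5 ≠ expected p=-5, z=1.
Step 2 is the only position where a single-operation replacement can produce the expected result.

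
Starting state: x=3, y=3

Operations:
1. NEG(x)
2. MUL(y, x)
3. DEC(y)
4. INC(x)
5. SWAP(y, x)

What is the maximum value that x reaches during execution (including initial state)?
3

Values of x at each step:
Initial: x = 3 ← maximum
After step 1: x = -3
After step 2: x = -3
After step 3: x = -3
After step 4: x = -2
After step 5: x = -10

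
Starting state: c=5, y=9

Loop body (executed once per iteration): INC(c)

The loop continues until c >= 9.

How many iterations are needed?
4

Tracing iterations:
Initial: c=5, y=9
After iteration 1: c=6, y=9
After iteration 2: c=7, y=9
After iteration 3: c=8, y=9
After iteration 4: c=9, y=9
c >= 9 now holds, so the loop exits after 4 iterations.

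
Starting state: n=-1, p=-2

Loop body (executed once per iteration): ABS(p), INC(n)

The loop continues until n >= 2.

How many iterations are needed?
3

Tracing iterations:
Initial: n=-1, p=-2
After iteration 1: n=0, p=2
After iteration 2: n=1, p=2
After iteration 3: n=2, p=2
n >= 2 now holds, so the loop exits after 3 iterations.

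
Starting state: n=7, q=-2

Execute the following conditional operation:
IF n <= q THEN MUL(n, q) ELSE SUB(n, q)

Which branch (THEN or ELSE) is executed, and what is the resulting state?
Branch: ELSE, Final state: n=9, q=-2

Evaluating condition: n <= q
n = 7, q = -2
Condition is False, so ELSE branch executes
After SUB(n, q): n=9, q=-2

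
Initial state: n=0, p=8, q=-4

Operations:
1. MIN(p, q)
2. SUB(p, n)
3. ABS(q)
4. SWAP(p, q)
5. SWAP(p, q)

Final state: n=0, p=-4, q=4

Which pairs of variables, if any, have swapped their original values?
None

Comparing initial and final values:
p: 8 → -4
n: 0 → 0
q: -4 → 4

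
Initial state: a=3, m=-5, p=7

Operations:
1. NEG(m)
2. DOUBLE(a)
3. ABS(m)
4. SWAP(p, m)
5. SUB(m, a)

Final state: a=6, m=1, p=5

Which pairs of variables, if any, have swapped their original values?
None

Comparing initial and final values:
p: 7 → 5
m: -5 → 1
a: 3 → 6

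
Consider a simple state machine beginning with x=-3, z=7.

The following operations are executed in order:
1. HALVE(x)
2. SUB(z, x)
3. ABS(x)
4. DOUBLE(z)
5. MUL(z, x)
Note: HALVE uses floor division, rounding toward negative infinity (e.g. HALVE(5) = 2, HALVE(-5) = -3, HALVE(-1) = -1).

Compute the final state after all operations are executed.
{x: 2, z: 36}

Step-by-step execution:
Initial: x=-3, z=7
After step 1 (HALVE(x)): x=-2, z=7
After step 2 (SUB(z, x)): x=-2, z=9
After step 3 (ABS(x)): x=2, z=9
After step 4 (DOUBLE(z)): x=2, z=18
After step 5 (MUL(z, x)): x=2, z=36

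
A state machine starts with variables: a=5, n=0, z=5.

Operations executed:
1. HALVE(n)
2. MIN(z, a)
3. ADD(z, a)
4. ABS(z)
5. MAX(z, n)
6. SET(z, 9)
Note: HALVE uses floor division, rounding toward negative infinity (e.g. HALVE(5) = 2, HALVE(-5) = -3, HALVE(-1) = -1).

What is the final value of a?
a = 5

Tracing execution:
Step 1: HALVE(n) → a = 5
Step 2: MIN(z, a) → a = 5
Step 3: ADD(z, a) → a = 5
Step 4: ABS(z) → a = 5
Step 5: MAX(z, n) → a = 5
Step 6: SET(z, 9) → a = 5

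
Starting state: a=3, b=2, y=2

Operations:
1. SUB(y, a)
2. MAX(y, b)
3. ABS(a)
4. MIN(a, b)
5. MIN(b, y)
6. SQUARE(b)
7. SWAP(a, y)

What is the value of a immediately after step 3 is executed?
a = 3

Tracing a through execution:
Initial: a = 3
After step 1 (SUB(y, a)): a = 3
After step 2 (MAX(y, b)): a = 3
After step 3 (ABS(a)): a = 3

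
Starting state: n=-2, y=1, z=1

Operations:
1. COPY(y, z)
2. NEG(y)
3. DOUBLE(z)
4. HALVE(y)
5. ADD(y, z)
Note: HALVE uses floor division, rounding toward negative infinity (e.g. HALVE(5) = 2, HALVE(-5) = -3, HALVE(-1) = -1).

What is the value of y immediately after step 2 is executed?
y = -1

Tracing y through execution:
Initial: y = 1
After step 1 (COPY(y, z)): y = 1
After step 2 (NEG(y)): y = -1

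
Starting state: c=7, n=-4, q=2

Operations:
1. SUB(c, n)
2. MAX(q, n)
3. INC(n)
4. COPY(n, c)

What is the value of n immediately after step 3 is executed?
n = -3

Tracing n through execution:
Initial: n = -4
After step 1 (SUB(c, n)): n = -4
After step 2 (MAX(q, n)): n = -4
After step 3 (INC(n)): n = -3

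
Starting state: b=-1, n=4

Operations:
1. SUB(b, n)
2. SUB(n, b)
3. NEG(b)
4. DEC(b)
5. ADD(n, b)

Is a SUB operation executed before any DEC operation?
Yes

First SUB: step 1
First DEC: step 4
Since 1 < 4, SUB comes first.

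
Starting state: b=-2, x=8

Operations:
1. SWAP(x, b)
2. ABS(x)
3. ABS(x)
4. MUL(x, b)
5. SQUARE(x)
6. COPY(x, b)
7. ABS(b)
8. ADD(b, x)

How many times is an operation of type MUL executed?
1

Counting MUL operations:
Step 4: MUL(x, b) ← MUL
Total: 1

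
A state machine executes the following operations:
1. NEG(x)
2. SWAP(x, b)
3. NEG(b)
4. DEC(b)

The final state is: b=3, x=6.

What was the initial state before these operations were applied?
b=6, x=4

Working backwards:
Final state: b=3, x=6
Before step 4 (DEC(b)): b=4, x=6
Before step 3 (NEG(b)): b=-4, x=6
Before step 2 (SWAP(x, b)): b=6, x=-4
Before step 1 (NEG(x)): b=6, x=4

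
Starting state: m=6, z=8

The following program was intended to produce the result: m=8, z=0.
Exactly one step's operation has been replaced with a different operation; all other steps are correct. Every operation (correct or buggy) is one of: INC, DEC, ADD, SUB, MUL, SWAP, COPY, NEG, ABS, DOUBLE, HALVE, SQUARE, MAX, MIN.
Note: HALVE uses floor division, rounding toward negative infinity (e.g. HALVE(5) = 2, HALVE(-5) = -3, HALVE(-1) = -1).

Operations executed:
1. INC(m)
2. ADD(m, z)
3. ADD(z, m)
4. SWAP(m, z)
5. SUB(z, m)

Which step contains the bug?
Step 3

Trace with buggy code:
Initial: m=6, z=8
After step 1: m=7, z=8
After step 2: m=15, z=8
After step 3: m=15, z=23
After step 4: m=23, z=15
After step 5: m=23, z=-8
Actual final m=23, z=-8 ≠ expected m=8, z=0.
Step 3 is the only position where a single-operation replacement can produce the expected result.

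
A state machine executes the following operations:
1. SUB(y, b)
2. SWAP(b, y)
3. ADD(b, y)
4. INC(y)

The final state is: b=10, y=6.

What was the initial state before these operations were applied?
b=5, y=10

Working backwards:
Final state: b=10, y=6
Before step 4 (INC(y)): b=10, y=5
Before step 3 (ADD(b, y)): b=5, y=5
Before step 2 (SWAP(b, y)): b=5, y=5
Before step 1 (SUB(y, b)): b=5, y=10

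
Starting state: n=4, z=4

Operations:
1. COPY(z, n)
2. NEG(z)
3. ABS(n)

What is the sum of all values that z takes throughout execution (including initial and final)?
0

Values of z at each step:
Initial: z = 4
After step 1: z = 4
After step 2: z = -4
After step 3: z = -4
Sum = 4 + 4 + -4 + -4 = 0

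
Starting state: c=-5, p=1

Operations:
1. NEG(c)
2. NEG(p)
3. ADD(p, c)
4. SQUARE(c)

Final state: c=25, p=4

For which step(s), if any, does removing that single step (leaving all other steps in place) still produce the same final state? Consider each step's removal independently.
None - removing any single step changes the final result

Testing removal of each single step:
Without step 1: final = c=25, p=-6 (different)
Without step 2: final = c=25, p=6 (different)
Without step 3: final = c=25, p=-1 (different)
Without step 4: final = c=5, p=4 (different)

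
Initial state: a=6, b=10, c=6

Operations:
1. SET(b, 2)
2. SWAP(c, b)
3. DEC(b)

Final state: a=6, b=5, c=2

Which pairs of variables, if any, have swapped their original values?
None

Comparing initial and final values:
c: 6 → 2
a: 6 → 6
b: 10 → 5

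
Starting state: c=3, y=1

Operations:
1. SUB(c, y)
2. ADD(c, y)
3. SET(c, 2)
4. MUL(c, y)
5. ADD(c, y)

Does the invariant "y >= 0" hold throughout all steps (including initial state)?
Yes

The invariant holds at every step.

State at each step:
Initial: c=3, y=1
After step 1: c=2, y=1
After step 2: c=3, y=1
After step 3: c=2, y=1
After step 4: c=2, y=1
After step 5: c=3, y=1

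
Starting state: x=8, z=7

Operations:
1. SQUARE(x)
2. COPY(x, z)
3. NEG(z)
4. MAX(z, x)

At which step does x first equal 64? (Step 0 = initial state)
Step 1

Tracing x:
Initial: x = 8
After step 1: x = 64 ← first occurrence
After step 2: x = 7
After step 3: x = 7
After step 4: x = 7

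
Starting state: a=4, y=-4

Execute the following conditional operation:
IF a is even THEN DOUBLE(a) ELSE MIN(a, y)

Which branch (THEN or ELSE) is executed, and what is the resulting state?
Branch: THEN, Final state: a=8, y=-4

Evaluating condition: a is even
Condition is True, so THEN branch executes
After DOUBLE(a): a=8, y=-4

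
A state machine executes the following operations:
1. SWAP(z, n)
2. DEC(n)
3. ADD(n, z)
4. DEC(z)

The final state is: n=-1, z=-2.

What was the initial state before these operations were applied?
n=-1, z=1

Working backwards:
Final state: n=-1, z=-2
Before step 4 (DEC(z)): n=-1, z=-1
Before step 3 (ADD(n, z)): n=0, z=-1
Before step 2 (DEC(n)): n=1, z=-1
Before step 1 (SWAP(z, n)): n=-1, z=1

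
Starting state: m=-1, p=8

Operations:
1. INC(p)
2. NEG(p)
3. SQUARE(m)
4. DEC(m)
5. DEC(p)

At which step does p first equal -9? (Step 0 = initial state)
Step 2

Tracing p:
Initial: p = 8
After step 1: p = 9
After step 2: p = -9 ← first occurrence
After step 3: p = -9
After step 4: p = -9
After step 5: p = -10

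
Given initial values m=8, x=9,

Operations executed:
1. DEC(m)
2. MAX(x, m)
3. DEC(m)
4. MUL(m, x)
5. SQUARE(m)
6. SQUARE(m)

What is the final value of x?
x = 9

Tracing execution:
Step 1: DEC(m) → x = 9
Step 2: MAX(x, m) → x = 9
Step 3: DEC(m) → x = 9
Step 4: MUL(m, x) → x = 9
Step 5: SQUARE(m) → x = 9
Step 6: SQUARE(m) → x = 9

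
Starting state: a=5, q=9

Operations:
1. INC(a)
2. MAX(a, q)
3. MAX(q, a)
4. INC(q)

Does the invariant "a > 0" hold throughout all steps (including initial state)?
Yes

The invariant holds at every step.

State at each step:
Initial: a=5, q=9
After step 1: a=6, q=9
After step 2: a=9, q=9
After step 3: a=9, q=9
After step 4: a=9, q=10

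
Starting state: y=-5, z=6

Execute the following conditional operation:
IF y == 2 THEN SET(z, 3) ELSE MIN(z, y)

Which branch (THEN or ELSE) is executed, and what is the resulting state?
Branch: ELSE, Final state: y=-5, z=-5

Evaluating condition: y == 2
y = -5
Condition is False, so ELSE branch executes
After MIN(z, y): y=-5, z=-5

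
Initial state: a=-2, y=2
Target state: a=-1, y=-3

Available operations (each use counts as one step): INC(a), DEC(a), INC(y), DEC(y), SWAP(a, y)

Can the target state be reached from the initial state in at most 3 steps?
No

The target state cannot be reached within 3 steps.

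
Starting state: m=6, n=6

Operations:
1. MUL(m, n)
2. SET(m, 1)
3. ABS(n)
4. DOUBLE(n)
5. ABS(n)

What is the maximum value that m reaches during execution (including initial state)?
36

Values of m at each step:
Initial: m = 6
After step 1: m = 36 ← maximum
After step 2: m = 1
After step 3: m = 1
After step 4: m = 1
After step 5: m = 1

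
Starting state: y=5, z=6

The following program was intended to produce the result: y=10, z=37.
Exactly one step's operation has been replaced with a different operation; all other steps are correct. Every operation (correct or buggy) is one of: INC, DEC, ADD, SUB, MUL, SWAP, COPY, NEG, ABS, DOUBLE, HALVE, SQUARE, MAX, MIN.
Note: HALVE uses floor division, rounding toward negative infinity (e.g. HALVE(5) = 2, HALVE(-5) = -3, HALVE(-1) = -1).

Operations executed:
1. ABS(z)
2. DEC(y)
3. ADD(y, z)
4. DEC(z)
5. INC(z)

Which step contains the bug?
Step 4

Trace with buggy code:
Initial: y=5, z=6
After step 1: y=5, z=6
After step 2: y=4, z=6
After step 3: y=10, z=6
After step 4: y=10, z=5
After step 5: y=10, z=6
Actual final y=10, z=6 ≠ expected y=10, z=37.
Step 4 is the only position where a single-operation replacement can produce the expected result.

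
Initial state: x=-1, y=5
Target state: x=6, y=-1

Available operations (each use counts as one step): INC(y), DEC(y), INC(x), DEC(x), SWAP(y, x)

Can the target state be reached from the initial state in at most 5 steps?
Yes

Path (2 steps): INC(y) → SWAP(y, x)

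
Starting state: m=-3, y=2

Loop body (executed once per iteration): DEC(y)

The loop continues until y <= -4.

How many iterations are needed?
6

Tracing iterations:
Initial: m=-3, y=2
After iteration 1: m=-3, y=1
After iteration 2: m=-3, y=0
After iteration 3: m=-3, y=-1
After iteration 4: m=-3, y=-2
After iteration 5: m=-3, y=-3
After iteration 6: m=-3, y=-4
y <= -4 now holds, so the loop exits after 6 iterations.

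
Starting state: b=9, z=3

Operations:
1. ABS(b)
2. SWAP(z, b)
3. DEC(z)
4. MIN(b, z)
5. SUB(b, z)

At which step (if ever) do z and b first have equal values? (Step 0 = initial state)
Never

z and b never become equal during execution.

Comparing values at each step:
Initial: z=3, b=9
After step 1: z=3, b=9
After step 2: z=9, b=3
After step 3: z=8, b=3
After step 4: z=8, b=3
After step 5: z=8, b=-5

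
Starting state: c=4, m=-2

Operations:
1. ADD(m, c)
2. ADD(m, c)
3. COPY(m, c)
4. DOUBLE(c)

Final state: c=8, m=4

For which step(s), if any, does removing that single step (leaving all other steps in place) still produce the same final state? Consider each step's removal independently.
Step(s) 1, 2

Testing removal of each single step:
Without step 1: final = c=8, m=4 (same)
Without step 2: final = c=8, m=4 (same)
Without step 3: final = c=8, m=6 (different)
Without step 4: final = c=4, m=4 (different)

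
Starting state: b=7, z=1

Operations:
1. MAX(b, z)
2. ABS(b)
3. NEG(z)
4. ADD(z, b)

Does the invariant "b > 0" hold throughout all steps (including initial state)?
Yes

The invariant holds at every step.

State at each step:
Initial: b=7, z=1
After step 1: b=7, z=1
After step 2: b=7, z=1
After step 3: b=7, z=-1
After step 4: b=7, z=6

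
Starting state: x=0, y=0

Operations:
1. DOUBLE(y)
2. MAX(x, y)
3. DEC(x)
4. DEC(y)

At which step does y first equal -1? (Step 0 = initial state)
Step 4

Tracing y:
Initial: y = 0
After step 1: y = 0
After step 2: y = 0
After step 3: y = 0
After step 4: y = -1 ← first occurrence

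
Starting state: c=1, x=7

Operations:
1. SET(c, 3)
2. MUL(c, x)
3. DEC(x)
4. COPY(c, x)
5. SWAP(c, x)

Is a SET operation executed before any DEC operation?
Yes

First SET: step 1
First DEC: step 3
Since 1 < 3, SET comes first.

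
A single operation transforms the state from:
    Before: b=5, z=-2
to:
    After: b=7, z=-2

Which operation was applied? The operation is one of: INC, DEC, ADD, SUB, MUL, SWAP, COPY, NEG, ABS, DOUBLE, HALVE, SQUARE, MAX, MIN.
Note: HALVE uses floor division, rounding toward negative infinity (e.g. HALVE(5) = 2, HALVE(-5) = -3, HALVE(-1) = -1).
SUB(b, z)

Analyzing the change:
Before: b=5, z=-2
After: b=7, z=-2
Variable b changed from 5 to 7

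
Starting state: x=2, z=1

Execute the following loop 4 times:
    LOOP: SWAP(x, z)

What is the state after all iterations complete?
x=2, z=1

Iteration trace:
Start: x=2, z=1
After iteration 1: x=1, z=2
After iteration 2: x=2, z=1
After iteration 3: x=1, z=2
After iteration 4: x=2, z=1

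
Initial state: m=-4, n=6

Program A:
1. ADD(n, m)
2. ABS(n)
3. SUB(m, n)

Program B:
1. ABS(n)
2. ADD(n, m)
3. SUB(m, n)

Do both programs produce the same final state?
Yes

Program A final state: m=-6, n=2
Program B final state: m=-6, n=2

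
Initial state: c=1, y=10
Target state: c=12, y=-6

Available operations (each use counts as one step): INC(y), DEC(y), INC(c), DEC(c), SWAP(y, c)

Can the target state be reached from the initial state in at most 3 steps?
No

The target state cannot be reached within 3 steps.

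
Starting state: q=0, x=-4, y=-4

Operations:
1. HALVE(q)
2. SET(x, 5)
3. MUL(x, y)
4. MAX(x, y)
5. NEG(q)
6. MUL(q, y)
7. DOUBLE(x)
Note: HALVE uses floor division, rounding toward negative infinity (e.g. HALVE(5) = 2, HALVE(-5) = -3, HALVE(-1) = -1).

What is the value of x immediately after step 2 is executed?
x = 5

Tracing x through execution:
Initial: x = -4
After step 1 (HALVE(q)): x = -4
After step 2 (SET(x, 5)): x = 5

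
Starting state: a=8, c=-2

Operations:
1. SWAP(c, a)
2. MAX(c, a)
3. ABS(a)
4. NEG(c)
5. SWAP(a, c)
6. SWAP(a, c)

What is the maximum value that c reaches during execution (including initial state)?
8

Values of c at each step:
Initial: c = -2
After step 1: c = 8 ← maximum
After step 2: c = 8
After step 3: c = 8
After step 4: c = -8
After step 5: c = 2
After step 6: c = -8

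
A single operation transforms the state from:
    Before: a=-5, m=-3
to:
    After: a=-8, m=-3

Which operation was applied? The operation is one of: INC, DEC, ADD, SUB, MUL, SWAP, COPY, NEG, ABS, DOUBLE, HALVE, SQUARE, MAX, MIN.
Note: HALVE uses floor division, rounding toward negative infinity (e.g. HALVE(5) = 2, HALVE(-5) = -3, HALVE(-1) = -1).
ADD(a, m)

Analyzing the change:
Before: a=-5, m=-3
After: a=-8, m=-3
Variable a changed from -5 to -8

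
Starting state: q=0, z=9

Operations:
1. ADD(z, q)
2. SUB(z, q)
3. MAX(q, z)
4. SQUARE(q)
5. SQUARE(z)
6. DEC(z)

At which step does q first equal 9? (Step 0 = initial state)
Step 3

Tracing q:
Initial: q = 0
After step 1: q = 0
After step 2: q = 0
After step 3: q = 9 ← first occurrence
After step 4: q = 81
After step 5: q = 81
After step 6: q = 81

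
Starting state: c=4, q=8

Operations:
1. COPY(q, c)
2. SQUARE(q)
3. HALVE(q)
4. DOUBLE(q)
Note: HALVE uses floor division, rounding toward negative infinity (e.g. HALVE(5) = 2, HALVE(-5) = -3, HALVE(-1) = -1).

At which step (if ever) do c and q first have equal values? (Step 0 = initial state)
Step 1

c and q first become equal after step 1.

Comparing values at each step:
Initial: c=4, q=8
After step 1: c=4, q=4 ← equal!
After step 2: c=4, q=16
After step 3: c=4, q=8
After step 4: c=4, q=16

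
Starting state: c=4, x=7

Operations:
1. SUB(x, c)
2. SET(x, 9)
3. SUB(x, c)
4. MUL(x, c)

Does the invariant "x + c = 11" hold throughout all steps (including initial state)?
No, violated after step 1

The invariant is violated after step 1.

State at each step:
Initial: c=4, x=7
After step 1: c=4, x=3
After step 2: c=4, x=9
After step 3: c=4, x=5
After step 4: c=4, x=20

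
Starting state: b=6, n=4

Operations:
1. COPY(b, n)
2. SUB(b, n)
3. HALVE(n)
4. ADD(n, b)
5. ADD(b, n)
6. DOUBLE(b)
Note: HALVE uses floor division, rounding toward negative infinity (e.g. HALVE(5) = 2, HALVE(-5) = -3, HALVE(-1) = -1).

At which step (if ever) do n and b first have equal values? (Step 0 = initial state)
Step 1

n and b first become equal after step 1.

Comparing values at each step:
Initial: n=4, b=6
After step 1: n=4, b=4 ← equal!
After step 2: n=4, b=0
After step 3: n=2, b=0
After step 4: n=2, b=0
After step 5: n=2, b=2 ← equal!
After step 6: n=2, b=4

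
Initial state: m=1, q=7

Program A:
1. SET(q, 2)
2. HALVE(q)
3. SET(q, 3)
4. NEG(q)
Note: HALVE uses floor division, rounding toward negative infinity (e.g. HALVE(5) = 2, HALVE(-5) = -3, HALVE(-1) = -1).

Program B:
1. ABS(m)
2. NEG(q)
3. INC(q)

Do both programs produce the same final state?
No

Program A final state: m=1, q=-3
Program B final state: m=1, q=-6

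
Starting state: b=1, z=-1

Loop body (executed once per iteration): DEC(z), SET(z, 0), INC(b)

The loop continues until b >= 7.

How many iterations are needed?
6

Tracing iterations:
Initial: b=1, z=-1
After iteration 1: b=2, z=0
After iteration 2: b=3, z=0
After iteration 3: b=4, z=0
After iteration 4: b=5, z=0
After iteration 5: b=6, z=0
After iteration 6: b=7, z=0
b >= 7 now holds, so the loop exits after 6 iterations.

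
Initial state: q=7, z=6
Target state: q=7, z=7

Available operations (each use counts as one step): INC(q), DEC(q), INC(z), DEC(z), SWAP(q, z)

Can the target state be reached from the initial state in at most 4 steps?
Yes

Path (1 step): INC(z)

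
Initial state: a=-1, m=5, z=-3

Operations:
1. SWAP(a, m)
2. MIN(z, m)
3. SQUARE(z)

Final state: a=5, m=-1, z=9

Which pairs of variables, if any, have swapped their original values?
(m, a)

Comparing initial and final values:
m: 5 → -1
a: -1 → 5
z: -3 → 9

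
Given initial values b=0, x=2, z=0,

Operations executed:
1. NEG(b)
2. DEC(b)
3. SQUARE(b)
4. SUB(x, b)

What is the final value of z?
z = 0

Tracing execution:
Step 1: NEG(b) → z = 0
Step 2: DEC(b) → z = 0
Step 3: SQUARE(b) → z = 0
Step 4: SUB(x, b) → z = 0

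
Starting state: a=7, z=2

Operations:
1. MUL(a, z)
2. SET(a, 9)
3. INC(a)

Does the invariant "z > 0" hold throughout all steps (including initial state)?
Yes

The invariant holds at every step.

State at each step:
Initial: a=7, z=2
After step 1: a=14, z=2
After step 2: a=9, z=2
After step 3: a=10, z=2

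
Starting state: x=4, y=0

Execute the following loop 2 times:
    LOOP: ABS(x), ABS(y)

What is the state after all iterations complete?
x=4, y=0

Iteration trace:
Start: x=4, y=0
After iteration 1: x=4, y=0
After iteration 2: x=4, y=0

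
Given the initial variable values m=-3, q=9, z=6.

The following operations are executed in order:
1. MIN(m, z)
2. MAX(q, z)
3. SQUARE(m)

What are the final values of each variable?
{m: 9, q: 9, z: 6}

Step-by-step execution:
Initial: m=-3, q=9, z=6
After step 1 (MIN(m, z)): m=-3, q=9, z=6
After step 2 (MAX(q, z)): m=-3, q=9, z=6
After step 3 (SQUARE(m)): m=9, q=9, z=6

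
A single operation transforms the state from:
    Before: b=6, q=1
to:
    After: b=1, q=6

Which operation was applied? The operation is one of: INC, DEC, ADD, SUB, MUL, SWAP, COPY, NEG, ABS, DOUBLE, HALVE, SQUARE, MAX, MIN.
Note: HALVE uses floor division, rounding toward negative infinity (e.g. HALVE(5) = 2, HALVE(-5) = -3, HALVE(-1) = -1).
SWAP(q, b)

Analyzing the change:
Before: b=6, q=1
After: b=1, q=6
Variable q changed from 1 to 6
Variable b changed from 6 to 1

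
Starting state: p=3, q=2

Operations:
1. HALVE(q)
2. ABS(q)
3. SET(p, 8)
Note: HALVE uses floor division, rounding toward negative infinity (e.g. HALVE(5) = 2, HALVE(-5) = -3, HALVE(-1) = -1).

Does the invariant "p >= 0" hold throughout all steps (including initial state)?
Yes

The invariant holds at every step.

State at each step:
Initial: p=3, q=2
After step 1: p=3, q=1
After step 2: p=3, q=1
After step 3: p=8, q=1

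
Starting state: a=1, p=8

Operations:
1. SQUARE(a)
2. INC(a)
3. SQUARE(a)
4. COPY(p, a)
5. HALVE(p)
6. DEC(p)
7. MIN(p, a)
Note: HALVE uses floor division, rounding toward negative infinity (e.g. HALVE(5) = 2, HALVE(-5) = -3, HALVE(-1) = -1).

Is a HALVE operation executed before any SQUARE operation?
No

First HALVE: step 5
First SQUARE: step 1
Since 5 > 1, SQUARE comes first.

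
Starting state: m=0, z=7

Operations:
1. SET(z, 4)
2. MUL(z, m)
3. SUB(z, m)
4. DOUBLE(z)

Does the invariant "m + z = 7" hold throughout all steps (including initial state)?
No, violated after step 1

The invariant is violated after step 1.

State at each step:
Initial: m=0, z=7
After step 1: m=0, z=4
After step 2: m=0, z=0
After step 3: m=0, z=0
After step 4: m=0, z=0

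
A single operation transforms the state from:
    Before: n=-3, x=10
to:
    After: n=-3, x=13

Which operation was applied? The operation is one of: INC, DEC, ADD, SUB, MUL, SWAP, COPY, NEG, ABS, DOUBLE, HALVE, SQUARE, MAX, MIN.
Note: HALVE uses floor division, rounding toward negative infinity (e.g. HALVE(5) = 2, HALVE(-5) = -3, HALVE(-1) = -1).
SUB(x, n)

Analyzing the change:
Before: n=-3, x=10
After: n=-3, x=13
Variable x changed from 10 to 13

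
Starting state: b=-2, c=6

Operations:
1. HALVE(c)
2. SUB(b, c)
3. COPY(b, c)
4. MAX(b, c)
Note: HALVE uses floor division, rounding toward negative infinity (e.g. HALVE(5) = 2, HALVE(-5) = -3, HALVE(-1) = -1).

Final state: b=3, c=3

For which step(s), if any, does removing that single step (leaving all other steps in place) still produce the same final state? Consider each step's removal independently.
Step(s) 2, 3, 4

Testing removal of each single step:
Without step 1: final = b=6, c=6 (different)
Without step 2: final = b=3, c=3 (same)
Without step 3: final = b=3, c=3 (same)
Without step 4: final = b=3, c=3 (same)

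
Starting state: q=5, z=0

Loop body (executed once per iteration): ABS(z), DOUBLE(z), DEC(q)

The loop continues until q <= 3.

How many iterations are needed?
2

Tracing iterations:
Initial: q=5, z=0
After iteration 1: q=4, z=0
After iteration 2: q=3, z=0
q <= 3 now holds, so the loop exits after 2 iterations.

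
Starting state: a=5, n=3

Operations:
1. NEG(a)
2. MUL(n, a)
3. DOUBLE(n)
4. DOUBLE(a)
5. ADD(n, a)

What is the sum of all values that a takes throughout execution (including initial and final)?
-30

Values of a at each step:
Initial: a = 5
After step 1: a = -5
After step 2: a = -5
After step 3: a = -5
After step 4: a = -10
After step 5: a = -10
Sum = 5 + -5 + -5 + -5 + -10 + -10 = -30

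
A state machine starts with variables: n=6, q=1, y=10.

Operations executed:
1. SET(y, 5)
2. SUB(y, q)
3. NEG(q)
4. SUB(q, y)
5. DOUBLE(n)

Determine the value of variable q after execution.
q = -5

Tracing execution:
Step 1: SET(y, 5) → q = 1
Step 2: SUB(y, q) → q = 1
Step 3: NEG(q) → q = -1
Step 4: SUB(q, y) → q = -5
Step 5: DOUBLE(n) → q = -5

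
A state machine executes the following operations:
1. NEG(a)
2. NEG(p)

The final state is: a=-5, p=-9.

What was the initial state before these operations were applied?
a=5, p=9

Working backwards:
Final state: a=-5, p=-9
Before step 2 (NEG(p)): a=-5, p=9
Before step 1 (NEG(a)): a=5, p=9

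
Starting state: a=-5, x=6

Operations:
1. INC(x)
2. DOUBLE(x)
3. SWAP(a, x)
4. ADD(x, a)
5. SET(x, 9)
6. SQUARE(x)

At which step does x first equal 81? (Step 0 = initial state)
Step 6

Tracing x:
Initial: x = 6
After step 1: x = 7
After step 2: x = 14
After step 3: x = -5
After step 4: x = 9
After step 5: x = 9
After step 6: x = 81 ← first occurrence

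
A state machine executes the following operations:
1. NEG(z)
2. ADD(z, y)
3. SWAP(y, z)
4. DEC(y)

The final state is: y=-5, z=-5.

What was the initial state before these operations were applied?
y=-5, z=-1

Working backwards:
Final state: y=-5, z=-5
Before step 4 (DEC(y)): y=-4, z=-5
Before step 3 (SWAP(y, z)): y=-5, z=-4
Before step 2 (ADD(z, y)): y=-5, z=1
Before step 1 (NEG(z)): y=-5, z=-1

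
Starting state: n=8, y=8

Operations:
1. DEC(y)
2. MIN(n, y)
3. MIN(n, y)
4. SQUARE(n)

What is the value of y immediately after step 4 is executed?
y = 7

Tracing y through execution:
Initial: y = 8
After step 1 (DEC(y)): y = 7
After step 2 (MIN(n, y)): y = 7
After step 3 (MIN(n, y)): y = 7
After step 4 (SQUARE(n)): y = 7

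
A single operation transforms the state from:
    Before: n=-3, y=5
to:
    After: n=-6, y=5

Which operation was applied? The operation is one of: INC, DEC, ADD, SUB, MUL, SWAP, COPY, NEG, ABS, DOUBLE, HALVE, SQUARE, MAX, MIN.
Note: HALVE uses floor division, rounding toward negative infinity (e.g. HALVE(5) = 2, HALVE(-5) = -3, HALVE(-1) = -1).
DOUBLE(n)

Analyzing the change:
Before: n=-3, y=5
After: n=-6, y=5
Variable n changed from -3 to -6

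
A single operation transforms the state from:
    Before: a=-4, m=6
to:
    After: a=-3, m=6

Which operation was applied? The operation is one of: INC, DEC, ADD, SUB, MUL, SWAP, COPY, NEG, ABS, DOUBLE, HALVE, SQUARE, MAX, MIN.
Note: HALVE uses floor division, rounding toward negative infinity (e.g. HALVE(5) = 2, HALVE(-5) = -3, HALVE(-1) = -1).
INC(a)

Analyzing the change:
Before: a=-4, m=6
After: a=-3, m=6
Variable a changed from -4 to -3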